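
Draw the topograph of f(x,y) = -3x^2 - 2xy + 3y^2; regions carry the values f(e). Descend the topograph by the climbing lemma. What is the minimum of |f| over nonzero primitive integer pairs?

descent: ρ → (3,2,-3)  [lands on river]
river: ρ → (-3,4,2)
river: ρ → (2,4,-3)
river: ρ → (-3,2,3)
river: ρ → (3,4,-2)
river: ρ → (-2,4,3)
closes: descent 1, river 6
min |a| on river = 2

2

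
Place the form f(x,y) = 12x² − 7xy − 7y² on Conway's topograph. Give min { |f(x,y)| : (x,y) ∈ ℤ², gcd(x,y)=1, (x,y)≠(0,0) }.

descent: ρ → (-7,7,12)  [lands on river]
river: ρ → (12,17,-2)
river: ρ → (-2,19,3)
river: ρ → (3,17,-8)
river: ρ → (-8,15,5)
river: ρ → (5,15,-8)
river: ρ → (-8,17,3)
river: ρ → (3,19,-2)
river: ρ → (-2,17,12)
river: ρ → (12,7,-7)
closes: descent 1, river 10
min |a| on river = 2

2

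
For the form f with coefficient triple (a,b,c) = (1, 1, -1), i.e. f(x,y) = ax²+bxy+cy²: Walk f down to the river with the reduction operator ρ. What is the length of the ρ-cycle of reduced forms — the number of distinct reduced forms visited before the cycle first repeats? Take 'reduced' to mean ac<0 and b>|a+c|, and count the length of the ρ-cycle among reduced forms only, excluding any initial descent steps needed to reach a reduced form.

D = 5, ⌊√D⌋ = 2
river: ρ → (-1,1,1)
river: ρ → (1,1,-1)
ρ-cycle length = 2 (tail of 0 descent steps not counted)

2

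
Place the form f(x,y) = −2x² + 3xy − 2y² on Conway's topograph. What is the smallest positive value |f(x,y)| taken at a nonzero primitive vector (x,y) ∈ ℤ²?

translate: b→1 (≡-3 mod 4), so (2,-3,2)→(2,1,1)
flip: (2,1,1)→(1,-1,2)
translate: b→1 (≡-1 mod 2), so (1,-1,2)→(1,1,2)
reduced (well bottom): (1,1,2) with a≤c, −a<b≤a
well minimum |f| = |-1| = 1 (negative-definite)

1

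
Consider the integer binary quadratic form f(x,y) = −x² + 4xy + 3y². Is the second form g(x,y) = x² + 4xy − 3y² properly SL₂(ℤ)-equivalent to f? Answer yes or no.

D₁ = 28, D₂ = 28
river cycle of f (length 4): (3, 2, -2), (-2, 2, 3), (3, 4, -1), (-1, 4, 3)
river cycle of g (length 4): (-3, 2, 2), (2, 2, -3), (-3, 4, 1), (1, 4, -3)
cycles differ ⇒ inequivalent

no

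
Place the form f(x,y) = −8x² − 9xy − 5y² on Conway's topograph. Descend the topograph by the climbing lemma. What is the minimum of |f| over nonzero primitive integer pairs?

translate: b→-7 (≡9 mod 16), so (8,9,5)→(8,-7,4)
flip: (8,-7,4)→(4,7,8)
translate: b→-1 (≡7 mod 8), so (4,7,8)→(4,-1,5)
reduced (well bottom): (4,-1,5) with a≤c, −a<b≤a
well minimum |f| = |-4| = 4 (negative-definite)

4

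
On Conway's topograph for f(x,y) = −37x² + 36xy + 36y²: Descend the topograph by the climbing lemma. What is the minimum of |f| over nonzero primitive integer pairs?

river: ρ → (36,36,-37)
river: ρ → (-37,38,35)
river: ρ → (35,32,-40)
river: ρ → (-40,48,27)
river: ρ → (27,60,-28)
river: ρ → (-28,52,35)
river: ρ → (35,18,-45)
river: ρ → (-45,72,8)
river: ρ → (8,72,-45)
river: ρ → (-45,18,35)
river: ρ → (35,52,-28)
river: ρ → (-28,60,27)
river: ρ → (27,48,-40)
river: ρ → (-40,32,35)
river: ρ → (35,38,-37)
river: ρ → (-37,36,36)
closes: descent 0, river 16
min |a| on river = 8

8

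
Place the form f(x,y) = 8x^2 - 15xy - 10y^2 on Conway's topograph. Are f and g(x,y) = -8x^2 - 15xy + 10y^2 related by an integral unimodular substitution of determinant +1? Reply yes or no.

D₁ = 545, D₂ = 545
river cycle of f (length 8): (-10, 15, 8), (8, 17, -8), (-8, 15, 10), (10, 5, -13), (-13, 21, 2), (2, 23, -2), (-2, 21, 13), (13, 5, -10)
river cycle of g (length 8): (10, 15, -8), (-8, 17, 8), (8, 15, -10), (-10, 5, 13), (13, 21, -2), (-2, 23, 2), (2, 21, -13), (-13, 5, 10)
cycles differ ⇒ inequivalent

no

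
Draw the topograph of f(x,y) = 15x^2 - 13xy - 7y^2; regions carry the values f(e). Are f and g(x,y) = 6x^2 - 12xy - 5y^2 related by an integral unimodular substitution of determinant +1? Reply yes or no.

D₁ = 589, D₂ = 264
discriminants differ ⇒ not SL₂(ℤ)-equivalent

no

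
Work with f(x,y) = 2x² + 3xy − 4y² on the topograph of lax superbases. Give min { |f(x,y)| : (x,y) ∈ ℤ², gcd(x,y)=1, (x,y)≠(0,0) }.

river: ρ → (-4,5,1)
river: ρ → (1,5,-4)
river: ρ → (-4,3,2)
river: ρ → (2,5,-2)
river: ρ → (-2,3,4)
river: ρ → (4,5,-1)
river: ρ → (-1,5,4)
river: ρ → (4,3,-2)
river: ρ → (-2,5,2)
river: ρ → (2,3,-4)
closes: descent 0, river 10
min |a| on river = 1

1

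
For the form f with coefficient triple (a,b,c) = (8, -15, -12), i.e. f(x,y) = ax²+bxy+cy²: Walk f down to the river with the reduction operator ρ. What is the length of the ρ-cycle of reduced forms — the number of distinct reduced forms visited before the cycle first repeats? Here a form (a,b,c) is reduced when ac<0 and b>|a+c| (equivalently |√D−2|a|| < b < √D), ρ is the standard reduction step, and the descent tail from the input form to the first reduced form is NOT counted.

D = 609, ⌊√D⌋ = 24
descent: ρ → (-12,15,8)  [lands on river]
river: ρ → (8,17,-10)
river: ρ → (-10,23,2)
river: ρ → (2,21,-21)
river: ρ → (-21,21,2)
river: ρ → (2,23,-10)
river: ρ → (-10,17,8)
river: ρ → (8,15,-12)
river: ρ → (-12,9,11)
river: ρ → (11,13,-10)
river: ρ → (-10,7,14)
river: ρ → (14,21,-3)
river: ρ → (-3,21,14)
river: ρ → (14,7,-10)
river: ρ → (-10,13,11)
river: ρ → (11,9,-12)
ρ-cycle length = 16 (tail of 1 descent step not counted)

16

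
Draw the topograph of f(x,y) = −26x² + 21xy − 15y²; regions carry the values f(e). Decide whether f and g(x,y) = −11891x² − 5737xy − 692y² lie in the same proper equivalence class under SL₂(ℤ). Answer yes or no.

D₁ = -1119, D₂ = -1119
f is negative-definite; reduce −f:
−f: flip: (26,-21,15)→(15,21,26)
−f: translate: b→-9 (≡21 mod 30), so (15,21,26)→(15,-9,20)
−f: reduced (well bottom): (15,-9,20) with a≤c, −a<b≤a
flip sign back: reduced form of f is (-15,9,-20)
g is negative-definite; reduce −g:
−g: flip: (11891,5737,692)→(692,-5737,11891)
−g: translate: b→-201 (≡-5737 mod 1384), so (692,-5737,11891)→(692,-201,15)
−g: flip: (692,-201,15)→(15,201,692)
−g: translate: b→-9 (≡201 mod 30), so (15,201,692)→(15,-9,20)
−g: reduced (well bottom): (15,-9,20) with a≤c, −a<b≤a
flip sign back: reduced form of g is (-15,9,-20)
reduced forms (-15, 9, -20) vs (-15, 9, -20) ⇒ equivalent

yes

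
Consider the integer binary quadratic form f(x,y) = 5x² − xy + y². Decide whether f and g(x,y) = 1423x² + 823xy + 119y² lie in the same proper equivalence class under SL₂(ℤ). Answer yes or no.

D₁ = -19, D₂ = -19
f: flip: (5,-1,1)→(1,1,5)
f: reduced (well bottom): (1,1,5) with a≤c, −a<b≤a
g: flip: (1423,823,119)→(119,-823,1423)
g: translate: b→-109 (≡-823 mod 238), so (119,-823,1423)→(119,-109,25)
g: flip: (119,-109,25)→(25,109,119)
g: translate: b→9 (≡109 mod 50), so (25,109,119)→(25,9,1)
g: flip: (25,9,1)→(1,-9,25)
g: translate: b→1 (≡-9 mod 2), so (1,-9,25)→(1,1,5)
g: reduced (well bottom): (1,1,5) with a≤c, −a<b≤a
reduced forms (1, 1, 5) vs (1, 1, 5) ⇒ equivalent

yes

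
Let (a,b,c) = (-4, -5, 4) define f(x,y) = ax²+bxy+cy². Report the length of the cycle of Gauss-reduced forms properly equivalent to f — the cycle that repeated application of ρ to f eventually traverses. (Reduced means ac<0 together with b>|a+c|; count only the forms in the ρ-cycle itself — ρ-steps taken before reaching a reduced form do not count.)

D = 89, ⌊√D⌋ = 9
descent: ρ → (4,5,-4)  [lands on river]
river: ρ → (-4,3,5)
river: ρ → (5,7,-2)
river: ρ → (-2,9,1)
river: ρ → (1,9,-2)
river: ρ → (-2,7,5)
river: ρ → (5,3,-4)
river: ρ → (-4,5,4)
river: ρ → (4,3,-5)
river: ρ → (-5,7,2)
river: ρ → (2,9,-1)
river: ρ → (-1,9,2)
river: ρ → (2,7,-5)
river: ρ → (-5,3,4)
ρ-cycle length = 14 (tail of 1 descent step not counted)

14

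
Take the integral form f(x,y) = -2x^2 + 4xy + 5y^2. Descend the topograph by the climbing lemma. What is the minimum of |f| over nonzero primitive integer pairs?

river: ρ → (5,6,-1)
river: ρ → (-1,6,5)
river: ρ → (5,4,-2)
river: ρ → (-2,4,5)
closes: descent 0, river 4
min |a| on river = 1

1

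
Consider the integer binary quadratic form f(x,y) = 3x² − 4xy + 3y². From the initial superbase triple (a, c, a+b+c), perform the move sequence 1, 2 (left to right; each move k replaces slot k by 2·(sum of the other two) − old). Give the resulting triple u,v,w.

start (3,3,2) = (f(1,0),f(0,1),f(1,1))
replace slot 1: 2·(3+2) − 3 = 7 → (7,3,2)
replace slot 2: 2·(7+2) − 3 = 15 → (7,15,2)

7,15,2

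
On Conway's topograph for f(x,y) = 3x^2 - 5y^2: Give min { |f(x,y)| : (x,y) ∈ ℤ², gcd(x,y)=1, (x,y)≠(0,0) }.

descent: ρ → (-5,0,3)
descent: ρ → (3,6,-2)  [lands on river]
river: ρ → (-2,6,3)
closes: descent 2, river 2
min |a| on river = 2

2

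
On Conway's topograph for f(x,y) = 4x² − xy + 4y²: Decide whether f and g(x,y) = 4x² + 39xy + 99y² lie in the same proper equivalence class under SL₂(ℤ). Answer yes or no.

D₁ = -63, D₂ = -63
f: flip: (4,-1,4)→(4,1,4)
f: reduced (well bottom): (4,1,4) with a≤c, −a<b≤a
g: translate: b→-1 (≡39 mod 8), so (4,39,99)→(4,-1,4)
g: flip: (4,-1,4)→(4,1,4)
g: reduced (well bottom): (4,1,4) with a≤c, −a<b≤a
reduced forms (4, 1, 4) vs (4, 1, 4) ⇒ equivalent

yes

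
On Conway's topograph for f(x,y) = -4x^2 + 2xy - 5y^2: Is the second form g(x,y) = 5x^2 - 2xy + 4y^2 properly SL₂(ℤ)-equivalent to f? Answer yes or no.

D₁ = -76, D₂ = -76
f is negative-definite; reduce −f:
−f: reduced (well bottom): (4,-2,5) with a≤c, −a<b≤a
flip sign back: reduced form of f is (-4,2,-5)
g: flip: (5,-2,4)→(4,2,5)
g: reduced (well bottom): (4,2,5) with a≤c, −a<b≤a
reduced forms (-4, 2, -5) vs (4, 2, 5) ⇒ inequivalent

no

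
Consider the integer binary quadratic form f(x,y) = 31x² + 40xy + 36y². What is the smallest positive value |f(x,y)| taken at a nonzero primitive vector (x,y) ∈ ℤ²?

translate: b→-22 (≡40 mod 62), so (31,40,36)→(31,-22,27)
flip: (31,-22,27)→(27,22,31)
reduced (well bottom): (27,22,31) with a≤c, −a<b≤a
well minimum = a = 27

27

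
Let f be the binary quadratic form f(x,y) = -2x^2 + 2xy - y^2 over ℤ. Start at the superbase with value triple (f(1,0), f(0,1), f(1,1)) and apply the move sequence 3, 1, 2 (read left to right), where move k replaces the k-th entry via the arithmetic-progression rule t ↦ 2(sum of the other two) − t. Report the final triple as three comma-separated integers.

start (-2,-1,-1) = (f(1,0),f(0,1),f(1,1))
replace slot 3: 2·((-2)+(-1)) − (-1) = -5 → (-2,-1,-5)
replace slot 1: 2·((-1)+(-5)) − (-2) = -10 → (-10,-1,-5)
replace slot 2: 2·((-10)+(-5)) − (-1) = -29 → (-10,-29,-5)

-10,-29,-5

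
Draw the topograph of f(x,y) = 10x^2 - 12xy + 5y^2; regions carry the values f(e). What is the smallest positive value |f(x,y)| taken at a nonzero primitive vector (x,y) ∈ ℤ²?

translate: b→8 (≡-12 mod 20), so (10,-12,5)→(10,8,3)
flip: (10,8,3)→(3,-8,10)
translate: b→-2 (≡-8 mod 6), so (3,-8,10)→(3,-2,5)
reduced (well bottom): (3,-2,5) with a≤c, −a<b≤a
well minimum = a = 3

3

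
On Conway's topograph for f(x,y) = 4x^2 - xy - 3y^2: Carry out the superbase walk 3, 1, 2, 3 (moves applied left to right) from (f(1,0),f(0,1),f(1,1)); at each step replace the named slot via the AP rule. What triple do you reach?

start (4,-3,0) = (f(1,0),f(0,1),f(1,1))
replace slot 3: 2·(4+(-3)) − 0 = 2 → (4,-3,2)
replace slot 1: 2·((-3)+2) − 4 = -6 → (-6,-3,2)
replace slot 2: 2·((-6)+2) − (-3) = -5 → (-6,-5,2)
replace slot 3: 2·((-6)+(-5)) − 2 = -24 → (-6,-5,-24)

-6,-5,-24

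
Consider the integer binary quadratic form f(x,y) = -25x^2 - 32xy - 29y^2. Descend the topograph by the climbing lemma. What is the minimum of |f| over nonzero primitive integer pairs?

translate: b→-18 (≡32 mod 50), so (25,32,29)→(25,-18,22)
flip: (25,-18,22)→(22,18,25)
reduced (well bottom): (22,18,25) with a≤c, −a<b≤a
well minimum |f| = |-22| = 22 (negative-definite)

22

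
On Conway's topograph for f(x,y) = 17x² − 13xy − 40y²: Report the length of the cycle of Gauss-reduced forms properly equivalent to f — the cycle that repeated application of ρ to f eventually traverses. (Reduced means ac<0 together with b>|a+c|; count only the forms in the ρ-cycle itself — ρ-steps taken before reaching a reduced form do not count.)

D = 2889, ⌊√D⌋ = 53
descent: ρ → (-40,13,17)
descent: ρ → (17,21,-36)  [lands on river]
river: ρ → (-36,51,2)
river: ρ → (2,53,-10)
river: ρ → (-10,47,17)
ρ-cycle length = 4 (tail of 2 descent steps not counted)

4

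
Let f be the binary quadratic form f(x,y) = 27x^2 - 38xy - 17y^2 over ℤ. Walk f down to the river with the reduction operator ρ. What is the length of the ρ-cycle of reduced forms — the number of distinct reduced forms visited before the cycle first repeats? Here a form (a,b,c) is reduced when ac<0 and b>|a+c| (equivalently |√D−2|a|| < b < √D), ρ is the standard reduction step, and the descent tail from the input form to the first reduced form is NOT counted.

D = 3280, ⌊√D⌋ = 57
descent: ρ → (-17,38,27)  [lands on river]
river: ρ → (27,16,-28)
river: ρ → (-28,40,15)
river: ρ → (15,50,-13)
river: ρ → (-13,54,7)
river: ρ → (7,44,-48)
river: ρ → (-48,52,3)
river: ρ → (3,56,-12)
river: ρ → (-12,40,35)
river: ρ → (35,30,-17)
ρ-cycle length = 10 (tail of 1 descent step not counted)

10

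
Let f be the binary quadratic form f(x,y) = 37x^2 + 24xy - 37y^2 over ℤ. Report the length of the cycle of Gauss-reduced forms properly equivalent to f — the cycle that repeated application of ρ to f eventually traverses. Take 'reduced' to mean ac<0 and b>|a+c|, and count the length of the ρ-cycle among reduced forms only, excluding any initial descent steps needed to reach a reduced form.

D = 6052, ⌊√D⌋ = 77
river: ρ → (-37,50,24)
river: ρ → (24,46,-41)
river: ρ → (-41,36,29)
river: ρ → (29,22,-48)
river: ρ → (-48,74,3)
river: ρ → (3,76,-23)
river: ρ → (-23,62,24)
river: ρ → (24,34,-51)
river: ρ → (-51,68,7)
river: ρ → (7,72,-31)
river: ρ → (-31,52,27)
river: ρ → (27,56,-27)
river: ρ → (-27,52,31)
river: ρ → (31,72,-7)
river: ρ → (-7,68,51)
river: ρ → (51,34,-24)
river: ρ → (-24,62,23)
river: ρ → (23,76,-3)
river: ρ → (-3,74,48)
river: ρ → (48,22,-29)
river: ρ → (-29,36,41)
river: ρ → (41,46,-24)
river: ρ → (-24,50,37)
river: ρ → (37,24,-37)
ρ-cycle length = 24 (tail of 0 descent steps not counted)

24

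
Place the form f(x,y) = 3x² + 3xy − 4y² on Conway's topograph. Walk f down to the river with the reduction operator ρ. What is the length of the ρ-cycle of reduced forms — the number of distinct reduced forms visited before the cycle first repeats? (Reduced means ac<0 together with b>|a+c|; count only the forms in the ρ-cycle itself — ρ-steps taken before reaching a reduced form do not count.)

D = 57, ⌊√D⌋ = 7
river: ρ → (-4,5,2)
river: ρ → (2,7,-1)
river: ρ → (-1,7,2)
river: ρ → (2,5,-4)
river: ρ → (-4,3,3)
river: ρ → (3,3,-4)
ρ-cycle length = 6 (tail of 0 descent steps not counted)

6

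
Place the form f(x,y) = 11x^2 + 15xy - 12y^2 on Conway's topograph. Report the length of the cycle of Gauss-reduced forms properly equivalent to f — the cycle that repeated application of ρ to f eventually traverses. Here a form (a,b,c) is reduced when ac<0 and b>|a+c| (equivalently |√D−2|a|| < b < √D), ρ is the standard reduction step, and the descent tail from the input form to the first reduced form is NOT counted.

D = 753, ⌊√D⌋ = 27
river: ρ → (-12,9,14)
river: ρ → (14,19,-7)
river: ρ → (-7,23,8)
river: ρ → (8,25,-4)
river: ρ → (-4,23,14)
river: ρ → (14,5,-13)
river: ρ → (-13,21,6)
river: ρ → (6,27,-1)
river: ρ → (-1,27,6)
river: ρ → (6,21,-13)
river: ρ → (-13,5,14)
river: ρ → (14,23,-4)
river: ρ → (-4,25,8)
river: ρ → (8,23,-7)
river: ρ → (-7,19,14)
river: ρ → (14,9,-12)
river: ρ → (-12,15,11)
river: ρ → (11,7,-16)
river: ρ → (-16,25,2)
river: ρ → (2,27,-3)
river: ρ → (-3,27,2)
river: ρ → (2,25,-16)
river: ρ → (-16,7,11)
river: ρ → (11,15,-12)
ρ-cycle length = 24 (tail of 0 descent steps not counted)

24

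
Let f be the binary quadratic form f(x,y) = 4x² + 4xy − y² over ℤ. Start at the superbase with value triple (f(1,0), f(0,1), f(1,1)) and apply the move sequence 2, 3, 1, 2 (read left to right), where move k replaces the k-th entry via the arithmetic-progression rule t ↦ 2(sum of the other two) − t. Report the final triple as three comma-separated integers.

start (4,-1,7) = (f(1,0),f(0,1),f(1,1))
replace slot 2: 2·(4+7) − (-1) = 23 → (4,23,7)
replace slot 3: 2·(4+23) − 7 = 47 → (4,23,47)
replace slot 1: 2·(23+47) − 4 = 136 → (136,23,47)
replace slot 2: 2·(136+47) − 23 = 343 → (136,343,47)

136,343,47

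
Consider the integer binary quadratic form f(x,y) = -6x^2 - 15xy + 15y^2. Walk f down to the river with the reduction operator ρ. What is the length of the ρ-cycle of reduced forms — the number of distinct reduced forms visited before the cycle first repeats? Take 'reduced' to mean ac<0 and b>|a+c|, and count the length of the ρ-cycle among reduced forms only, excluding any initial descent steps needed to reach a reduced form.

D = 585, ⌊√D⌋ = 24
descent: ρ → (15,15,-6)  [lands on river]
river: ρ → (-6,21,6)
river: ρ → (6,15,-15)
river: ρ → (-15,15,6)
river: ρ → (6,21,-6)
river: ρ → (-6,15,15)
ρ-cycle length = 6 (tail of 1 descent step not counted)

6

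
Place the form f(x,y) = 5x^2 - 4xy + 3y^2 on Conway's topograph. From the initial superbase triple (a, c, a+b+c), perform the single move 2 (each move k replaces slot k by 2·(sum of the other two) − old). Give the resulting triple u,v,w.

start (5,3,4) = (f(1,0),f(0,1),f(1,1))
replace slot 2: 2·(5+4) − 3 = 15 → (5,15,4)

5,15,4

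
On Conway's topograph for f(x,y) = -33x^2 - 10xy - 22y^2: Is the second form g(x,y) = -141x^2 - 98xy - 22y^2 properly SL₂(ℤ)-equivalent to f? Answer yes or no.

D₁ = -2804, D₂ = -2804
f is negative-definite; reduce −f:
−f: flip: (33,10,22)→(22,-10,33)
−f: reduced (well bottom): (22,-10,33) with a≤c, −a<b≤a
flip sign back: reduced form of f is (-22,10,-33)
g is negative-definite; reduce −g:
−g: flip: (141,98,22)→(22,-98,141)
−g: translate: b→-10 (≡-98 mod 44), so (22,-98,141)→(22,-10,33)
−g: reduced (well bottom): (22,-10,33) with a≤c, −a<b≤a
flip sign back: reduced form of g is (-22,10,-33)
reduced forms (-22, 10, -33) vs (-22, 10, -33) ⇒ equivalent

yes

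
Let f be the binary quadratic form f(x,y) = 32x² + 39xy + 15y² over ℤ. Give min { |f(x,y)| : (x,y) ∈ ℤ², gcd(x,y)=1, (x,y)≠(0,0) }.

translate: b→-25 (≡39 mod 64), so (32,39,15)→(32,-25,8)
flip: (32,-25,8)→(8,25,32)
translate: b→-7 (≡25 mod 16), so (8,25,32)→(8,-7,14)
reduced (well bottom): (8,-7,14) with a≤c, −a<b≤a
well minimum = a = 8

8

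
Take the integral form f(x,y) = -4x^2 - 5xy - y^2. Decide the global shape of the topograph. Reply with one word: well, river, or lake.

D = b²−4ac = (-5)² − 4·(-4)·(-1) = 9
D = 3² is a perfect square ⇒ form factors over ℤ ⇒ lakes

lake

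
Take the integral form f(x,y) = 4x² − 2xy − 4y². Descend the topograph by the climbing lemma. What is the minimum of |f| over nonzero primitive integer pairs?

descent: ρ → (-4,2,4)  [lands on river]
river: ρ → (4,6,-2)
river: ρ → (-2,6,4)
river: ρ → (4,2,-4)
river: ρ → (-4,6,2)
river: ρ → (2,6,-4)
closes: descent 1, river 6
min |a| on river = 2

2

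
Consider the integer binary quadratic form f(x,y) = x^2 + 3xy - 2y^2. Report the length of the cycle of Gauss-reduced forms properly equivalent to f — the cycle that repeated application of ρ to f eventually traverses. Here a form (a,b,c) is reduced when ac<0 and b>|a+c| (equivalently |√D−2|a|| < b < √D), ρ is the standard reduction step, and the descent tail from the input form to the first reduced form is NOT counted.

D = 17, ⌊√D⌋ = 4
river: ρ → (-2,1,2)
river: ρ → (2,3,-1)
river: ρ → (-1,3,2)
river: ρ → (2,1,-2)
river: ρ → (-2,3,1)
river: ρ → (1,3,-2)
ρ-cycle length = 6 (tail of 0 descent steps not counted)

6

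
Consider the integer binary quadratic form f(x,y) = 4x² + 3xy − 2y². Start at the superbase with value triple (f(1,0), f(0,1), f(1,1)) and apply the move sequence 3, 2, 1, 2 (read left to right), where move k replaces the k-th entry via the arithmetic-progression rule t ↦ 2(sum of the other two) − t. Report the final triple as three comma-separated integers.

start (4,-2,5) = (f(1,0),f(0,1),f(1,1))
replace slot 3: 2·(4+(-2)) − 5 = -1 → (4,-2,-1)
replace slot 2: 2·(4+(-1)) − (-2) = 8 → (4,8,-1)
replace slot 1: 2·(8+(-1)) − 4 = 10 → (10,8,-1)
replace slot 2: 2·(10+(-1)) − 8 = 10 → (10,10,-1)

10,10,-1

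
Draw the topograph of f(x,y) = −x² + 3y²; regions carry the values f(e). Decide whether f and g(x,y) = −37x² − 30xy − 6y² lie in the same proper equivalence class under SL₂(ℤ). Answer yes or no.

D₁ = 12, D₂ = 12
river cycle of f (length 2): (-1, 2, 2), (2, 2, -1)
river cycle of g (length 2): (-1, 2, 2), (2, 2, -1)
cycles coincide ⇒ equivalent

yes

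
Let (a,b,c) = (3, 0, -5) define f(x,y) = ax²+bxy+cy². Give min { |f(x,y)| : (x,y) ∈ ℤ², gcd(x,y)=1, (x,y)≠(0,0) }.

descent: ρ → (-5,0,3)
descent: ρ → (3,6,-2)  [lands on river]
river: ρ → (-2,6,3)
closes: descent 2, river 2
min |a| on river = 2

2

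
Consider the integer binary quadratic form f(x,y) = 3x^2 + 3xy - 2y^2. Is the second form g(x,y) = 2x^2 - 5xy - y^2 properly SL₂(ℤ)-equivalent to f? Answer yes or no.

D₁ = 33, D₂ = 33
river cycle of f (length 4): (-2, 5, 1), (1, 5, -2), (-2, 3, 3), (3, 3, -2)
river cycle of g (length 4): (-1, 5, 2), (2, 3, -3), (-3, 3, 2), (2, 5, -1)
cycles differ ⇒ inequivalent

no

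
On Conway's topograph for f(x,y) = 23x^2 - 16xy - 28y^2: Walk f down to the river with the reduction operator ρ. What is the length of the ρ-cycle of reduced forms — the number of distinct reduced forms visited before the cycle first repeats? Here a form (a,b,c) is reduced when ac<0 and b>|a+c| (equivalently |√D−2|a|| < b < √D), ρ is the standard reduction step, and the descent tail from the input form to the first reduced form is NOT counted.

D = 2832, ⌊√D⌋ = 53
descent: ρ → (-28,16,23)  [lands on river]
river: ρ → (23,30,-21)
river: ρ → (-21,12,32)
river: ρ → (32,52,-1)
river: ρ → (-1,52,32)
river: ρ → (32,12,-21)
river: ρ → (-21,30,23)
river: ρ → (23,16,-28)
river: ρ → (-28,40,11)
river: ρ → (11,48,-12)
river: ρ → (-12,48,11)
river: ρ → (11,40,-28)
ρ-cycle length = 12 (tail of 1 descent step not counted)

12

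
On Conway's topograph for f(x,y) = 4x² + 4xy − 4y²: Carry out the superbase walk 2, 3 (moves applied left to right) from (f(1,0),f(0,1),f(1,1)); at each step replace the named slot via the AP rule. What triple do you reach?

start (4,-4,4) = (f(1,0),f(0,1),f(1,1))
replace slot 2: 2·(4+4) − (-4) = 20 → (4,20,4)
replace slot 3: 2·(4+20) − 4 = 44 → (4,20,44)

4,20,44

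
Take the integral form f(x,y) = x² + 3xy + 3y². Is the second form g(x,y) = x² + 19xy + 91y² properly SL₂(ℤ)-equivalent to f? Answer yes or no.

D₁ = -3, D₂ = -3
f: translate: b→1 (≡3 mod 2), so (1,3,3)→(1,1,1)
f: reduced (well bottom): (1,1,1) with a≤c, −a<b≤a
g: translate: b→1 (≡19 mod 2), so (1,19,91)→(1,1,1)
g: reduced (well bottom): (1,1,1) with a≤c, −a<b≤a
reduced forms (1, 1, 1) vs (1, 1, 1) ⇒ equivalent

yes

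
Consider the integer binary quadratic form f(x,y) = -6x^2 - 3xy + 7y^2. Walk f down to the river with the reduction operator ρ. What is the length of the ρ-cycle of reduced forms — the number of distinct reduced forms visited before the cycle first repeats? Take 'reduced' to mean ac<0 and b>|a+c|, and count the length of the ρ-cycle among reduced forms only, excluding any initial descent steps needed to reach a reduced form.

D = 177, ⌊√D⌋ = 13
descent: ρ → (7,3,-6)  [lands on river]
river: ρ → (-6,9,4)
river: ρ → (4,7,-8)
river: ρ → (-8,9,3)
river: ρ → (3,9,-8)
river: ρ → (-8,7,4)
river: ρ → (4,9,-6)
river: ρ → (-6,3,7)
river: ρ → (7,11,-2)
river: ρ → (-2,13,1)
river: ρ → (1,13,-2)
river: ρ → (-2,11,7)
ρ-cycle length = 12 (tail of 1 descent step not counted)

12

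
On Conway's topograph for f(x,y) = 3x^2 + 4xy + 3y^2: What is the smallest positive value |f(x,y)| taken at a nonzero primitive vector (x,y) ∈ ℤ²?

translate: b→-2 (≡4 mod 6), so (3,4,3)→(3,-2,2)
flip: (3,-2,2)→(2,2,3)
reduced (well bottom): (2,2,3) with a≤c, −a<b≤a
well minimum = a = 2

2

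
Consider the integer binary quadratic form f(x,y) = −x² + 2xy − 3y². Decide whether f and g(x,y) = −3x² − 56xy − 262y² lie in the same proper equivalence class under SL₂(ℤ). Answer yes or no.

D₁ = -8, D₂ = -8
f is negative-definite; reduce −f:
−f: translate: b→0 (≡-2 mod 2), so (1,-2,3)→(1,0,2)
−f: reduced (well bottom): (1,0,2) with a≤c, −a<b≤a
flip sign back: reduced form of f is (-1,0,-2)
g is negative-definite; reduce −g:
−g: translate: b→2 (≡56 mod 6), so (3,56,262)→(3,2,1)
−g: flip: (3,2,1)→(1,-2,3)
−g: translate: b→0 (≡-2 mod 2), so (1,-2,3)→(1,0,2)
−g: reduced (well bottom): (1,0,2) with a≤c, −a<b≤a
flip sign back: reduced form of g is (-1,0,-2)
reduced forms (-1, 0, -2) vs (-1, 0, -2) ⇒ equivalent

yes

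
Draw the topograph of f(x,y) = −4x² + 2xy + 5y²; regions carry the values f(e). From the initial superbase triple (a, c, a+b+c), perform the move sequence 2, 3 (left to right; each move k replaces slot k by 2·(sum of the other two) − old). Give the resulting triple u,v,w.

start (-4,5,3) = (f(1,0),f(0,1),f(1,1))
replace slot 2: 2·((-4)+3) − 5 = -7 → (-4,-7,3)
replace slot 3: 2·((-4)+(-7)) − 3 = -25 → (-4,-7,-25)

-4,-7,-25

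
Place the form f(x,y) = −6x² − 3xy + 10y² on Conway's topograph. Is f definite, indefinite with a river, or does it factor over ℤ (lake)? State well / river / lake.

D = b²−4ac = (-3)² − 4·(-6)·10 = 249
D > 0 non-square ⇒ indefinite ⇒ periodic river

river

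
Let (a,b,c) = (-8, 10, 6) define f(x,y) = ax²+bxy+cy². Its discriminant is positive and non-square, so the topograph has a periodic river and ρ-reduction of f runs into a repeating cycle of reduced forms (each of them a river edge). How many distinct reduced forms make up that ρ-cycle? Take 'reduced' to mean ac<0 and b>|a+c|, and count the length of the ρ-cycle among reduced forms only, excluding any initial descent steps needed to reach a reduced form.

D = 292, ⌊√D⌋ = 17
river: ρ → (6,14,-4)
river: ρ → (-4,10,12)
river: ρ → (12,14,-2)
river: ρ → (-2,14,12)
river: ρ → (12,10,-4)
river: ρ → (-4,14,6)
river: ρ → (6,10,-8)
river: ρ → (-8,6,8)
river: ρ → (8,10,-6)
river: ρ → (-6,14,4)
river: ρ → (4,10,-12)
river: ρ → (-12,14,2)
river: ρ → (2,14,-12)
river: ρ → (-12,10,4)
river: ρ → (4,14,-6)
river: ρ → (-6,10,8)
river: ρ → (8,6,-8)
river: ρ → (-8,10,6)
ρ-cycle length = 18 (tail of 0 descent steps not counted)

18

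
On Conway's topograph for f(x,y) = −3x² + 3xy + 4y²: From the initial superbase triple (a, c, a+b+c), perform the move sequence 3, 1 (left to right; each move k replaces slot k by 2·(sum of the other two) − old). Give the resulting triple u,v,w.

start (-3,4,4) = (f(1,0),f(0,1),f(1,1))
replace slot 3: 2·((-3)+4) − 4 = -2 → (-3,4,-2)
replace slot 1: 2·(4+(-2)) − (-3) = 7 → (7,4,-2)

7,4,-2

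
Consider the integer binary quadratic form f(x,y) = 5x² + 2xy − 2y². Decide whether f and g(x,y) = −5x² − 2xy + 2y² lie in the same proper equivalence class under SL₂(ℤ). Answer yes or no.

D₁ = 44, D₂ = 44
river cycle of f (length 2): (-2, 6, 1), (1, 6, -2)
river cycle of g (length 2): (2, 6, -1), (-1, 6, 2)
cycles differ ⇒ inequivalent

no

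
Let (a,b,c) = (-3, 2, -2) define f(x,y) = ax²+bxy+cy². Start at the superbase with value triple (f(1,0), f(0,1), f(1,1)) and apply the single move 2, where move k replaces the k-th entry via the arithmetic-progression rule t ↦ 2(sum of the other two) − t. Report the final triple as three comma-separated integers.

start (-3,-2,-3) = (f(1,0),f(0,1),f(1,1))
replace slot 2: 2·((-3)+(-3)) − (-2) = -10 → (-3,-10,-3)

-3,-10,-3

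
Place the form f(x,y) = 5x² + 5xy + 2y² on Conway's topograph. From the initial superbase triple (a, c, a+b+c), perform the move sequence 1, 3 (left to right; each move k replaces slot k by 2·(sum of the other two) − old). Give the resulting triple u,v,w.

start (5,2,12) = (f(1,0),f(0,1),f(1,1))
replace slot 1: 2·(2+12) − 5 = 23 → (23,2,12)
replace slot 3: 2·(23+2) − 12 = 38 → (23,2,38)

23,2,38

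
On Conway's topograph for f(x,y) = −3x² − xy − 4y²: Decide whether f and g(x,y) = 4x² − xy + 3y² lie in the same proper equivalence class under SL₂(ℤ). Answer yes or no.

D₁ = -47, D₂ = -47
f is negative-definite; reduce −f:
−f: reduced (well bottom): (3,1,4) with a≤c, −a<b≤a
flip sign back: reduced form of f is (-3,-1,-4)
g: flip: (4,-1,3)→(3,1,4)
g: reduced (well bottom): (3,1,4) with a≤c, −a<b≤a
reduced forms (-3, -1, -4) vs (3, 1, 4) ⇒ inequivalent

no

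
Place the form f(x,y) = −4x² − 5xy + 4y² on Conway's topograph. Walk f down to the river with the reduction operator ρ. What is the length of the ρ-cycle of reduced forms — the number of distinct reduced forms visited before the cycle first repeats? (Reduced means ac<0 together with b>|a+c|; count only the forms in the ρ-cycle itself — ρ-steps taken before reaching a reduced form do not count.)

D = 89, ⌊√D⌋ = 9
descent: ρ → (4,5,-4)  [lands on river]
river: ρ → (-4,3,5)
river: ρ → (5,7,-2)
river: ρ → (-2,9,1)
river: ρ → (1,9,-2)
river: ρ → (-2,7,5)
river: ρ → (5,3,-4)
river: ρ → (-4,5,4)
river: ρ → (4,3,-5)
river: ρ → (-5,7,2)
river: ρ → (2,9,-1)
river: ρ → (-1,9,2)
river: ρ → (2,7,-5)
river: ρ → (-5,3,4)
ρ-cycle length = 14 (tail of 1 descent step not counted)

14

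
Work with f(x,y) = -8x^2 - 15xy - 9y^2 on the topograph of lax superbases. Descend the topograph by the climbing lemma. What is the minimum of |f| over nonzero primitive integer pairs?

translate: b→-1 (≡15 mod 16), so (8,15,9)→(8,-1,2)
flip: (8,-1,2)→(2,1,8)
reduced (well bottom): (2,1,8) with a≤c, −a<b≤a
well minimum |f| = |-2| = 2 (negative-definite)

2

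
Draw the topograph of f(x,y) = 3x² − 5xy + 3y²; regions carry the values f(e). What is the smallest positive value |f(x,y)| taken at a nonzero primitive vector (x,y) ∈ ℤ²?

translate: b→1 (≡-5 mod 6), so (3,-5,3)→(3,1,1)
flip: (3,1,1)→(1,-1,3)
translate: b→1 (≡-1 mod 2), so (1,-1,3)→(1,1,3)
reduced (well bottom): (1,1,3) with a≤c, −a<b≤a
well minimum = a = 1

1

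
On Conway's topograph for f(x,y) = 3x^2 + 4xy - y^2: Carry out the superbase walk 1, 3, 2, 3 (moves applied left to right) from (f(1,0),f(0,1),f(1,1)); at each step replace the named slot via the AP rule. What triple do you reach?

start (3,-1,6) = (f(1,0),f(0,1),f(1,1))
replace slot 1: 2·((-1)+6) − 3 = 7 → (7,-1,6)
replace slot 3: 2·(7+(-1)) − 6 = 6 → (7,-1,6)
replace slot 2: 2·(7+6) − (-1) = 27 → (7,27,6)
replace slot 3: 2·(7+27) − 6 = 62 → (7,27,62)

7,27,62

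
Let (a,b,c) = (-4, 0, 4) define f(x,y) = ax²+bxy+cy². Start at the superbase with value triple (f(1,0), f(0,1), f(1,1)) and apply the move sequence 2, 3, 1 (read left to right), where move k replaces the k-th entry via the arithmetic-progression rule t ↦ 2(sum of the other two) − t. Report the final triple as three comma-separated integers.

start (-4,4,0) = (f(1,0),f(0,1),f(1,1))
replace slot 2: 2·((-4)+0) − 4 = -12 → (-4,-12,0)
replace slot 3: 2·((-4)+(-12)) − 0 = -32 → (-4,-12,-32)
replace slot 1: 2·((-12)+(-32)) − (-4) = -84 → (-84,-12,-32)

-84,-12,-32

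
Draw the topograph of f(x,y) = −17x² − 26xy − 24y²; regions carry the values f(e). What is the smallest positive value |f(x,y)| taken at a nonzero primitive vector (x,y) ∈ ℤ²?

translate: b→-8 (≡26 mod 34), so (17,26,24)→(17,-8,15)
flip: (17,-8,15)→(15,8,17)
reduced (well bottom): (15,8,17) with a≤c, −a<b≤a
well minimum |f| = |-15| = 15 (negative-definite)

15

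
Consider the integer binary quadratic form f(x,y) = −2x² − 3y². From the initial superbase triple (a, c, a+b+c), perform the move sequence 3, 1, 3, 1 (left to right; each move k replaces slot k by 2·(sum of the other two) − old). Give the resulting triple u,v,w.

start (-2,-3,-5) = (f(1,0),f(0,1),f(1,1))
replace slot 3: 2·((-2)+(-3)) − (-5) = -5 → (-2,-3,-5)
replace slot 1: 2·((-3)+(-5)) − (-2) = -14 → (-14,-3,-5)
replace slot 3: 2·((-14)+(-3)) − (-5) = -29 → (-14,-3,-29)
replace slot 1: 2·((-3)+(-29)) − (-14) = -50 → (-50,-3,-29)

-50,-3,-29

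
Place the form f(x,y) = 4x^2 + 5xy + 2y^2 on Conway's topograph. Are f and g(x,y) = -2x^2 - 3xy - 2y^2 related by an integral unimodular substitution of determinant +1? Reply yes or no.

D₁ = -7, D₂ = -7
f: translate: b→-3 (≡5 mod 8), so (4,5,2)→(4,-3,1)
f: flip: (4,-3,1)→(1,3,4)
f: translate: b→1 (≡3 mod 2), so (1,3,4)→(1,1,2)
f: reduced (well bottom): (1,1,2) with a≤c, −a<b≤a
g is negative-definite; reduce −g:
−g: translate: b→-1 (≡3 mod 4), so (2,3,2)→(2,-1,1)
−g: flip: (2,-1,1)→(1,1,2)
−g: reduced (well bottom): (1,1,2) with a≤c, −a<b≤a
flip sign back: reduced form of g is (-1,-1,-2)
reduced forms (1, 1, 2) vs (-1, -1, -2) ⇒ inequivalent

no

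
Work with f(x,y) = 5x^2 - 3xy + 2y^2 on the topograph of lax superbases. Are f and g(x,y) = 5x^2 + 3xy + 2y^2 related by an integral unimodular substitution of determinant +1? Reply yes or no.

D₁ = -31, D₂ = -31
f: flip: (5,-3,2)→(2,3,5)
f: translate: b→-1 (≡3 mod 4), so (2,3,5)→(2,-1,4)
f: reduced (well bottom): (2,-1,4) with a≤c, −a<b≤a
g: flip: (5,3,2)→(2,-3,5)
g: translate: b→1 (≡-3 mod 4), so (2,-3,5)→(2,1,4)
g: reduced (well bottom): (2,1,4) with a≤c, −a<b≤a
reduced forms (2, -1, 4) vs (2, 1, 4) ⇒ inequivalent

no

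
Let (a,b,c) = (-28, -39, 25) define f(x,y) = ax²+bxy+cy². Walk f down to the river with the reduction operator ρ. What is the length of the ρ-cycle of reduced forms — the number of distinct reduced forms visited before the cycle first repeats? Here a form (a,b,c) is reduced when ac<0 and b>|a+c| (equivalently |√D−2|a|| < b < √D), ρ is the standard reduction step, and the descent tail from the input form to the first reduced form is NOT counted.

D = 4321, ⌊√D⌋ = 65
descent: ρ → (25,39,-28)  [lands on river]
river: ρ → (-28,17,36)
river: ρ → (36,55,-9)
river: ρ → (-9,53,42)
river: ρ → (42,31,-20)
river: ρ → (-20,49,24)
river: ρ → (24,47,-22)
river: ρ → (-22,41,30)
river: ρ → (30,19,-33)
river: ρ → (-33,47,16)
river: ρ → (16,49,-30)
river: ρ → (-30,11,35)
river: ρ → (35,59,-6)
river: ρ → (-6,61,25)
ρ-cycle length = 14 (tail of 1 descent step not counted)

14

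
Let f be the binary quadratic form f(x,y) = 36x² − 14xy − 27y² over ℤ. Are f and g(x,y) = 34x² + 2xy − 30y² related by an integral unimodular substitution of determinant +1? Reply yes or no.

D₁ = 4084, D₂ = 4084
river cycle of f (length 98): (-27, 14, 36), (36, 58, -5), (-5, 62, 12), (12, 58, -15), (-15, 62, 4), (4, 58, -45), (-45, 32, 17), (17, 36, -41), (-41, 46, 12), (12, 50, -33), … (88 more)
river cycle of g (length 26): (-30, 58, 6), (6, 62, -10), (-10, 58, 18), (18, 50, -22), (-22, 38, 30), (30, 22, -30), (-30, 38, 22), (22, 50, -18), (-18, 58, 10), (10, 62, -6), … (16 more)
cycles differ ⇒ inequivalent

no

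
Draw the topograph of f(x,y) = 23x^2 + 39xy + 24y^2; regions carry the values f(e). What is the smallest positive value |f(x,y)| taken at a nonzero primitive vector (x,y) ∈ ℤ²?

translate: b→-7 (≡39 mod 46), so (23,39,24)→(23,-7,8)
flip: (23,-7,8)→(8,7,23)
reduced (well bottom): (8,7,23) with a≤c, −a<b≤a
well minimum = a = 8

8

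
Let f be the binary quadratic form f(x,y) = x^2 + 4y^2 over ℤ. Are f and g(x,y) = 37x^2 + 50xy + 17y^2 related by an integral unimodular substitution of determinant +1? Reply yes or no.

D₁ = -16, D₂ = -16
f: reduced (well bottom): (1,0,4) with a≤c, −a<b≤a
g: translate: b→-24 (≡50 mod 74), so (37,50,17)→(37,-24,4)
g: flip: (37,-24,4)→(4,24,37)
g: translate: b→0 (≡24 mod 8), so (4,24,37)→(4,0,1)
g: flip: (4,0,1)→(1,0,4)
g: reduced (well bottom): (1,0,4) with a≤c, −a<b≤a
reduced forms (1, 0, 4) vs (1, 0, 4) ⇒ equivalent

yes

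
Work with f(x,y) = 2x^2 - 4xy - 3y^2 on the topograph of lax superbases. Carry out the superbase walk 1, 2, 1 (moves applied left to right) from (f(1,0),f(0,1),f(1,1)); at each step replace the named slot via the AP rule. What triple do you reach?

start (2,-3,-5) = (f(1,0),f(0,1),f(1,1))
replace slot 1: 2·((-3)+(-5)) − 2 = -18 → (-18,-3,-5)
replace slot 2: 2·((-18)+(-5)) − (-3) = -43 → (-18,-43,-5)
replace slot 1: 2·((-43)+(-5)) − (-18) = -78 → (-78,-43,-5)

-78,-43,-5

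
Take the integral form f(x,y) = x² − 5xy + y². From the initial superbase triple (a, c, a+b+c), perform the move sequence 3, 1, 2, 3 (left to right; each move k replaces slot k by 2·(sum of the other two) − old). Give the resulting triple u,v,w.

start (1,1,-3) = (f(1,0),f(0,1),f(1,1))
replace slot 3: 2·(1+1) − (-3) = 7 → (1,1,7)
replace slot 1: 2·(1+7) − 1 = 15 → (15,1,7)
replace slot 2: 2·(15+7) − 1 = 43 → (15,43,7)
replace slot 3: 2·(15+43) − 7 = 109 → (15,43,109)

15,43,109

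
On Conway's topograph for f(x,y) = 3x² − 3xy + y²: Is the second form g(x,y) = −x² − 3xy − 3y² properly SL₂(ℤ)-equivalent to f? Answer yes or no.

D₁ = -3, D₂ = -3
f: translate: b→3 (≡-3 mod 6), so (3,-3,1)→(3,3,1)
f: flip: (3,3,1)→(1,-3,3)
f: translate: b→1 (≡-3 mod 2), so (1,-3,3)→(1,1,1)
f: reduced (well bottom): (1,1,1) with a≤c, −a<b≤a
g is negative-definite; reduce −g:
−g: translate: b→1 (≡3 mod 2), so (1,3,3)→(1,1,1)
−g: reduced (well bottom): (1,1,1) with a≤c, −a<b≤a
flip sign back: reduced form of g is (-1,-1,-1)
reduced forms (1, 1, 1) vs (-1, -1, -1) ⇒ inequivalent

no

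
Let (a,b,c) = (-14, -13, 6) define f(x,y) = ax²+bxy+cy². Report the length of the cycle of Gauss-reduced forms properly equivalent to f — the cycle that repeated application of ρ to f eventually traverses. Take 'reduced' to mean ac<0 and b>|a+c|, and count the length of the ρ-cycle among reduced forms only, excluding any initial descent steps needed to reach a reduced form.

D = 505, ⌊√D⌋ = 22
descent: ρ → (6,13,-14)  [lands on river]
river: ρ → (-14,15,5)
river: ρ → (5,15,-14)
river: ρ → (-14,13,6)
river: ρ → (6,11,-16)
river: ρ → (-16,21,1)
river: ρ → (1,21,-16)
river: ρ → (-16,11,6)
ρ-cycle length = 8 (tail of 1 descent step not counted)

8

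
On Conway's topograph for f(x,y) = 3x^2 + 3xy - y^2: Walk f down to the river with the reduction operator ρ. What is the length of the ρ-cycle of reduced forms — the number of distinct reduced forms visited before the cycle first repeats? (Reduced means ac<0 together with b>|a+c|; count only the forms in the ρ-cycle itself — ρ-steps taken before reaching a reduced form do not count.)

D = 21, ⌊√D⌋ = 4
river: ρ → (-1,3,3)
river: ρ → (3,3,-1)
ρ-cycle length = 2 (tail of 0 descent steps not counted)

2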